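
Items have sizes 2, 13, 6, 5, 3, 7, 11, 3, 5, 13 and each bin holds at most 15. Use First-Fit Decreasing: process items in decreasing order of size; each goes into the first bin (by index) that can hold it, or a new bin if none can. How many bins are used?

Sorted descending: 13, 13, 11, 7, 6, 5, 5, 3, 3, 2.
Put 13 in bin 1; 2 remain.
Put 13 in bin 2; 2 remain.
Put 11 in bin 3; 4 remain.
Put 7 in bin 4; 8 remain.
Put 6 in bin 4; 2 remain.
Put 5 in bin 5; 10 remain.
Put 5 in bin 5; 5 remain.
Put 3 in bin 3; 1 remain.
Put 3 in bin 5; 2 remain.
Put 2 in bin 1; 0 remain.
Final bins: [13,2] [13] [11,3] [7,6] [5,5,3].

5 bins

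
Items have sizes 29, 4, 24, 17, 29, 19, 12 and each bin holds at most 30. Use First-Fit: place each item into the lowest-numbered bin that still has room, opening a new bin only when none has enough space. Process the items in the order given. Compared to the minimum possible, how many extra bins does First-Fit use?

First-Fit: [29] [4,24] [17,12] [29] [19] → 5 bins.
Total size 134; any packing needs at least ⌈134/30⌉ = 5 bins.
So 5 is already optimal.

0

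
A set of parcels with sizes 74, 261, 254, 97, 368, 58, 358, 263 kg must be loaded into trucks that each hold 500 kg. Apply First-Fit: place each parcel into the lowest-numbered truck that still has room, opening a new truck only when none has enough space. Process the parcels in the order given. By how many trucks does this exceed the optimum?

First-Fit: [74,261,97,58] [254] [368] [358] [263] → 5 trucks.
5 parcels exceed 250 kg (half the capacity), and no two of those can share a truck, so at least 5 trucks are needed.
So 5 is already optimal.

0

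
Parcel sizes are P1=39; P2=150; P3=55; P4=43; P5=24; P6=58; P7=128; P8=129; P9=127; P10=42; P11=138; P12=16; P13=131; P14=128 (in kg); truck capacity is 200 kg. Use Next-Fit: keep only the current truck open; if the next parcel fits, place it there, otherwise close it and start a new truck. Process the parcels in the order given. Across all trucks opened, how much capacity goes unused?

P1 (39 kg) → truck 1 (remaining 161 kg)
P2 (150 kg) → truck 1 (remaining 11 kg)
P3 (55 kg) → truck 2 (remaining 145 kg)
P4 (43 kg) → truck 2 (remaining 102 kg)
P5 (24 kg) → truck 2 (remaining 78 kg)
P6 (58 kg) → truck 2 (remaining 20 kg)
P7 (128 kg) → truck 3 (remaining 72 kg)
P8 (129 kg) → truck 4 (remaining 71 kg)
P9 (127 kg) → truck 5 (remaining 73 kg)
P10 (42 kg) → truck 5 (remaining 31 kg)
P11 (138 kg) → truck 6 (remaining 62 kg)
P12 (16 kg) → truck 6 (remaining 46 kg)
P13 (131 kg) → truck 7 (remaining 69 kg)
P14 (128 kg) → truck 8 (remaining 72 kg)
8 trucks × 200 kg = 1600 kg; used 1208 kg; unused 392 kg.

392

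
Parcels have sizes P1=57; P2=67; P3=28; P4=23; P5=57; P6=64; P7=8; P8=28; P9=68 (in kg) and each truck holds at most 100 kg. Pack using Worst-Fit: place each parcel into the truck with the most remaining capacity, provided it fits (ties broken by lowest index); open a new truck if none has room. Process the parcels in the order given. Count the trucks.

Put P1 (57 kg) in truck 1; 43 kg remain.
Put P2 (67 kg) in truck 2; 33 kg remain.
Put P3 (28 kg) in truck 1; 15 kg remain.
Put P4 (23 kg) in truck 2; 10 kg remain.
Put P5 (57 kg) in truck 3; 43 kg remain.
Put P6 (64 kg) in truck 4; 36 kg remain.
Put P7 (8 kg) in truck 3; 35 kg remain.
Put P8 (28 kg) in truck 4; 8 kg remain.
Put P9 (68 kg) in truck 5; 32 kg remain.
Final trucks: [57,28] [67,23] [57,8] [64,28] [68].

5 trucks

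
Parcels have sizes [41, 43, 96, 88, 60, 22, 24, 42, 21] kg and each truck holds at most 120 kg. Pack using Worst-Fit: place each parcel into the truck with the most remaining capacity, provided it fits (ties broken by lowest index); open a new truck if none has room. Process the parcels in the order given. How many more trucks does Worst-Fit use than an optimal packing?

1

Worst-Fit: [41,43] [96] [88] [60,22,24] [42,21] → 5 trucks.
Total size 437 kg; any packing needs at least ⌈437/120⌉ = 4 trucks.
An optimal packing achieves that bound: [96,24] [88,22] [60,43] [42,41,21] → 4 trucks.
Excess: 5 − 4 = 1.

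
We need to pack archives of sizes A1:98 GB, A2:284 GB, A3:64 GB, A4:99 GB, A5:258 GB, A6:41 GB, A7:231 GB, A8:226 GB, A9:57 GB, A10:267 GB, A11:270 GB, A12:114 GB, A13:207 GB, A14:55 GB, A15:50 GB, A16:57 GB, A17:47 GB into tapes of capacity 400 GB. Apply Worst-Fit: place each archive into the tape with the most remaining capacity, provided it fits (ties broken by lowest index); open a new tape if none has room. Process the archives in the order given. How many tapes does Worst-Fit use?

8

Put A1 (98 GB) in tape 1; 302 GB remain.
Put A2 (284 GB) in tape 1; 18 GB remain.
Put A3 (64 GB) in tape 2; 336 GB remain.
Put A4 (99 GB) in tape 2; 237 GB remain.
Put A5 (258 GB) in tape 3; 142 GB remain.
Put A6 (41 GB) in tape 2; 196 GB remain.
Put A7 (231 GB) in tape 4; 169 GB remain.
Put A8 (226 GB) in tape 5; 174 GB remain.
Put A9 (57 GB) in tape 2; 139 GB remain.
Put A10 (267 GB) in tape 6; 133 GB remain.
Put A11 (270 GB) in tape 7; 130 GB remain.
Put A12 (114 GB) in tape 5; 60 GB remain.
Put A13 (207 GB) in tape 8; 193 GB remain.
Put A14 (55 GB) in tape 8; 138 GB remain.
Put A15 (50 GB) in tape 4; 119 GB remain.
Put A16 (57 GB) in tape 3; 85 GB remain.
Put A17 (47 GB) in tape 2; 92 GB remain.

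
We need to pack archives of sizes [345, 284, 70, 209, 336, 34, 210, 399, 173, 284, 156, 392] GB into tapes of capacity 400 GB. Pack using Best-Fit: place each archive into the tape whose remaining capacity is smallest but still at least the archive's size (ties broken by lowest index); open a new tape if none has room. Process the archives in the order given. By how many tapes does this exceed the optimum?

Best-Fit: [345] [284,70,34] [209,156] [336] [210,173] [399] [284] [392] → 8 tapes.
Total size 2892 GB; any packing needs at least ⌈2892/400⌉ = 8 tapes.
So 8 is already optimal.

0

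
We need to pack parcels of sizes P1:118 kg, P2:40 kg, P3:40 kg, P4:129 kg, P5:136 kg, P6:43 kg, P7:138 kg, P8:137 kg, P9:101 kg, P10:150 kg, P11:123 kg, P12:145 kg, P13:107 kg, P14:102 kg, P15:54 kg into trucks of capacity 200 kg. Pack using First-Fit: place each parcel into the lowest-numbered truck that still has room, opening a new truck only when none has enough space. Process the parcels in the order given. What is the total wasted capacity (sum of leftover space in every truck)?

truck 1: place P1 (118 kg), 82 kg left
truck 1: place P2 (40 kg), 42 kg left
truck 1: place P3 (40 kg), 2 kg left
truck 2: place P4 (129 kg), 71 kg left
truck 3: place P5 (136 kg), 64 kg left
truck 2: place P6 (43 kg), 28 kg left
truck 4: place P7 (138 kg), 62 kg left
truck 5: place P8 (137 kg), 63 kg left
truck 6: place P9 (101 kg), 99 kg left
truck 7: place P10 (150 kg), 50 kg left
truck 8: place P11 (123 kg), 77 kg left
truck 9: place P12 (145 kg), 55 kg left
truck 10: place P13 (107 kg), 93 kg left
truck 11: place P14 (102 kg), 98 kg left
truck 3: place P15 (54 kg), 10 kg left
11 trucks × 200 kg = 2200 kg; used 1563 kg; unused 637 kg.

637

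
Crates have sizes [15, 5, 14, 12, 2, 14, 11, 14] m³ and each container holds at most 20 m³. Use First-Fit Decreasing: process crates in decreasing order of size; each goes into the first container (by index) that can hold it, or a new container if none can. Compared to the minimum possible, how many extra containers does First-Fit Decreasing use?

0

First-Fit Decreasing: [15,5] [14,2] [14] [14] [12] [11] → 6 containers.
6 crates exceed 10 m³ (half the capacity), and no two of those can share a container, so at least 6 containers are needed.
So 6 is already optimal.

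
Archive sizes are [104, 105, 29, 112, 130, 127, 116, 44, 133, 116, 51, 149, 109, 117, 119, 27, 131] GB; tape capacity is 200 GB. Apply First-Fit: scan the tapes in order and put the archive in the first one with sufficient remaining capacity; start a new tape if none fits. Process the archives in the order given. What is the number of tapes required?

Put 104 GB in tape 1; 96 GB remain.
Put 105 GB in tape 2; 95 GB remain.
Put 29 GB in tape 1; 67 GB remain.
Put 112 GB in tape 3; 88 GB remain.
Put 130 GB in tape 4; 70 GB remain.
Put 127 GB in tape 5; 73 GB remain.
Put 116 GB in tape 6; 84 GB remain.
Put 44 GB in tape 1; 23 GB remain.
Put 133 GB in tape 7; 67 GB remain.
Put 116 GB in tape 8; 84 GB remain.
Put 51 GB in tape 2; 44 GB remain.
Put 149 GB in tape 9; 51 GB remain.
Put 109 GB in tape 10; 91 GB remain.
Put 117 GB in tape 11; 83 GB remain.
Put 119 GB in tape 12; 81 GB remain.
Put 27 GB in tape 2; 17 GB remain.
Put 131 GB in tape 13; 69 GB remain.
Final tapes: [104,29,44] [105,51,27] [112] [130] [127] [116] [133] [116] [149] [109] [117] [119] [131].

13 tapes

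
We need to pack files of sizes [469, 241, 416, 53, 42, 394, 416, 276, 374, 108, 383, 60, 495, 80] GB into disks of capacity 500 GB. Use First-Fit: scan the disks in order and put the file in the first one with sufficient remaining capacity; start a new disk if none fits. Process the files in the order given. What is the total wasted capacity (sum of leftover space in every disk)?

693

469 GB → disk 1 (remaining 31 GB)
241 GB → disk 2 (remaining 259 GB)
416 GB → disk 3 (remaining 84 GB)
53 GB → disk 2 (remaining 206 GB)
42 GB → disk 2 (remaining 164 GB)
394 GB → disk 4 (remaining 106 GB)
416 GB → disk 5 (remaining 84 GB)
276 GB → disk 6 (remaining 224 GB)
374 GB → disk 7 (remaining 126 GB)
108 GB → disk 2 (remaining 56 GB)
383 GB → disk 8 (remaining 117 GB)
60 GB → disk 3 (remaining 24 GB)
495 GB → disk 9 (remaining 5 GB)
80 GB → disk 4 (remaining 26 GB)
9 disks × 500 GB = 4500 GB; used 3807 GB; unused 693 GB.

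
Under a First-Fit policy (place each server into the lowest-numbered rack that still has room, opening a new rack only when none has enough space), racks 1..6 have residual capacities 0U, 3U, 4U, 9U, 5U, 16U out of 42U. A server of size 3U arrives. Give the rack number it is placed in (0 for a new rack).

2

Racks with room: rack 2 (3U), rack 3 (4U), rack 4 (9U), rack 5 (5U), rack 6 (16U).
The first with room is rack 2.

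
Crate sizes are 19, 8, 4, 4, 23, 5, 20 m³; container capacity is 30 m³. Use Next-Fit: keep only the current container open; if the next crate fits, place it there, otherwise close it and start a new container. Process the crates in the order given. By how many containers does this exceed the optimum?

1

Next-Fit: [19,8] [4,4] [23,5] [20] → 4 containers.
Total size 83 m³; any packing needs at least ⌈83/30⌉ = 3 containers.
An optimal packing achieves that bound: [23,5] [20,8] [19,4,4] → 3 containers.
Excess: 4 − 3 = 1.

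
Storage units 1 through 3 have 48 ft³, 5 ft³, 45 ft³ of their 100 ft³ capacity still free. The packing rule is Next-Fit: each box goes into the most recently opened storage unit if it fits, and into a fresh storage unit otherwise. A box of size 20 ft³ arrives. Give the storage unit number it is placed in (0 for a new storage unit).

3

Next-Fit only looks at storage unit 3, which has 45 ft³ free.
20 ft³ fits there.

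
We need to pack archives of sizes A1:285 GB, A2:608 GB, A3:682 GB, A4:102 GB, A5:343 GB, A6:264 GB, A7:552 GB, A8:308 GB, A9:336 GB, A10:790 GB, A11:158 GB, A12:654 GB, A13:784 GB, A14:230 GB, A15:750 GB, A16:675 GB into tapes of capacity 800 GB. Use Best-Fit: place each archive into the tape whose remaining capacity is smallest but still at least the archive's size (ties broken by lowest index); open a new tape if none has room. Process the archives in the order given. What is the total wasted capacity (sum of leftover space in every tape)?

A1 (285 GB) → tape 1 (remaining 515 GB)
A2 (608 GB) → tape 2 (remaining 192 GB)
A3 (682 GB) → tape 3 (remaining 118 GB)
A4 (102 GB) → tape 3 (remaining 16 GB)
A5 (343 GB) → tape 1 (remaining 172 GB)
A6 (264 GB) → tape 4 (remaining 536 GB)
A7 (552 GB) → tape 5 (remaining 248 GB)
A8 (308 GB) → tape 4 (remaining 228 GB)
A9 (336 GB) → tape 6 (remaining 464 GB)
A10 (790 GB) → tape 7 (remaining 10 GB)
A11 (158 GB) → tape 1 (remaining 14 GB)
A12 (654 GB) → tape 8 (remaining 146 GB)
A13 (784 GB) → tape 9 (remaining 16 GB)
A14 (230 GB) → tape 5 (remaining 18 GB)
A15 (750 GB) → tape 10 (remaining 50 GB)
A16 (675 GB) → tape 11 (remaining 125 GB)
11 tapes × 800 GB = 8800 GB; used 7521 GB; unused 1279 GB.

1279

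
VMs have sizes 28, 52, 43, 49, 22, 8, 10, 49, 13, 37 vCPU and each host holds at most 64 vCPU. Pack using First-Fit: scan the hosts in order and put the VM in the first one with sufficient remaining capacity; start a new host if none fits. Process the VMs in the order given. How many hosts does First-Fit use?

28 vCPU → host 1 (remaining 36 vCPU)
52 vCPU → host 2 (remaining 12 vCPU)
43 vCPU → host 3 (remaining 21 vCPU)
49 vCPU → host 4 (remaining 15 vCPU)
22 vCPU → host 1 (remaining 14 vCPU)
8 vCPU → host 1 (remaining 6 vCPU)
10 vCPU → host 2 (remaining 2 vCPU)
49 vCPU → host 5 (remaining 15 vCPU)
13 vCPU → host 3 (remaining 8 vCPU)
37 vCPU → host 6 (remaining 27 vCPU)
Final hosts: [28,22,8] [52,10] [43,13] [49] [49] [37].

6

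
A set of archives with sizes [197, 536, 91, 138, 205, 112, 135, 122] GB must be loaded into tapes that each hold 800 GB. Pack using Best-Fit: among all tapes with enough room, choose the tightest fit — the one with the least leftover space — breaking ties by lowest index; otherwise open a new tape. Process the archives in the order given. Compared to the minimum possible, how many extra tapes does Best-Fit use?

Best-Fit: [197,536] [91,138,205,112,135] [122] → 3 tapes.
Total size 1536 GB; any packing needs at least ⌈1536/800⌉ = 2 tapes.
An optimal packing achieves that bound: [536,205] [197,138,135,122,112,91] → 2 tapes.
Excess: 3 − 2 = 1.

1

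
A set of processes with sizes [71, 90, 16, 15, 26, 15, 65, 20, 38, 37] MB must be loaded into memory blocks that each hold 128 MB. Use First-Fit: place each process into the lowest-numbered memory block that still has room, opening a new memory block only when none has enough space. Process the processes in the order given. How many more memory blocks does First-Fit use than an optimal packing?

First-Fit: [71,16,15,26] [90,15,20] [65,38] [37] → 4 memory blocks.
Total size 393 MB; any packing needs at least ⌈393/128⌉ = 4 memory blocks.
So 4 is already optimal.

0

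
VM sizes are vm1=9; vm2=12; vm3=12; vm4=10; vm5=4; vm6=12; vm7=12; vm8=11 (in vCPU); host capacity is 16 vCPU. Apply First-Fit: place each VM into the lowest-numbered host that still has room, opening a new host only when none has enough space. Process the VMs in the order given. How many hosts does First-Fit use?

7 hosts

Put vm1 (9 vCPU) in host 1; 7 vCPU remain.
Put vm2 (12 vCPU) in host 2; 4 vCPU remain.
Put vm3 (12 vCPU) in host 3; 4 vCPU remain.
Put vm4 (10 vCPU) in host 4; 6 vCPU remain.
Put vm5 (4 vCPU) in host 1; 3 vCPU remain.
Put vm6 (12 vCPU) in host 5; 4 vCPU remain.
Put vm7 (12 vCPU) in host 6; 4 vCPU remain.
Put vm8 (11 vCPU) in host 7; 5 vCPU remain.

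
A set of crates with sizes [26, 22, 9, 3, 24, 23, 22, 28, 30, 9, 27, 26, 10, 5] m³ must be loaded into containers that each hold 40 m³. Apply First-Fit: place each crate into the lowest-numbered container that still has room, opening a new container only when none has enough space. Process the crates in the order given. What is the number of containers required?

9

26 m³ → container 1 (remaining 14 m³)
22 m³ → container 2 (remaining 18 m³)
9 m³ → container 1 (remaining 5 m³)
3 m³ → container 1 (remaining 2 m³)
24 m³ → container 3 (remaining 16 m³)
23 m³ → container 4 (remaining 17 m³)
22 m³ → container 5 (remaining 18 m³)
28 m³ → container 6 (remaining 12 m³)
30 m³ → container 7 (remaining 10 m³)
9 m³ → container 2 (remaining 9 m³)
27 m³ → container 8 (remaining 13 m³)
26 m³ → container 9 (remaining 14 m³)
10 m³ → container 3 (remaining 6 m³)
5 m³ → container 2 (remaining 4 m³)
Final containers: [26,9,3] [22,9,5] [24,10] [23] [22] [28] [30] [27] [26].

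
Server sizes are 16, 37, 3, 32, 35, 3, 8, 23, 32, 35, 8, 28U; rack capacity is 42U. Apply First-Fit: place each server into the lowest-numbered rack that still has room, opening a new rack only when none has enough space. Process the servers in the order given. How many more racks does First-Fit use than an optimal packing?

First-Fit: [16,3,3,8,8] [37] [32] [35] [23] [32] [35] [28] → 8 racks.
Total size 260U; any packing needs at least ⌈260/42⌉ = 7 racks.
An optimal packing achieves that bound: [37,3] [35,3] [35] [32,8] [32,8] [28] [23,16] → 7 racks.
Excess: 8 − 7 = 1.

1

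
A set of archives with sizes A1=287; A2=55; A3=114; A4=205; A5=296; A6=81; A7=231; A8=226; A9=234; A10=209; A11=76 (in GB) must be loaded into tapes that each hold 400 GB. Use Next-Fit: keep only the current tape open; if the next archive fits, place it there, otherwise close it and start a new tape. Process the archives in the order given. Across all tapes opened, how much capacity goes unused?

786

Put A1 (287 GB) in tape 1; 113 GB remain.
Put A2 (55 GB) in tape 1; 58 GB remain.
Put A3 (114 GB) in tape 2; 286 GB remain.
Put A4 (205 GB) in tape 2; 81 GB remain.
Put A5 (296 GB) in tape 3; 104 GB remain.
Put A6 (81 GB) in tape 3; 23 GB remain.
Put A7 (231 GB) in tape 4; 169 GB remain.
Put A8 (226 GB) in tape 5; 174 GB remain.
Put A9 (234 GB) in tape 6; 166 GB remain.
Put A10 (209 GB) in tape 7; 191 GB remain.
Put A11 (76 GB) in tape 7; 115 GB remain.
7 tapes × 400 GB = 2800 GB; used 2014 GB; unused 786 GB.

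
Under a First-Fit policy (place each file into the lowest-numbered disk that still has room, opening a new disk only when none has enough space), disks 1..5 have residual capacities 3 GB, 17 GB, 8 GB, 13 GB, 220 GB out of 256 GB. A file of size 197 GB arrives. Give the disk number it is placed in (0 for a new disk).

Disks with room: disk 5 (220 GB).
The first with room is disk 5.

5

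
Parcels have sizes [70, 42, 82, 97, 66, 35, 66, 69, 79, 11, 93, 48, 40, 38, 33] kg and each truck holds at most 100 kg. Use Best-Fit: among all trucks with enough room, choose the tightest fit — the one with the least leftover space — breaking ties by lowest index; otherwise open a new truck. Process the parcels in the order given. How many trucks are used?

11 trucks

truck 1: place 70 kg, 30 kg left
truck 2: place 42 kg, 58 kg left
truck 3: place 82 kg, 18 kg left
truck 4: place 97 kg, 3 kg left
truck 5: place 66 kg, 34 kg left
truck 2: place 35 kg, 23 kg left
truck 6: place 66 kg, 34 kg left
truck 7: place 69 kg, 31 kg left
truck 8: place 79 kg, 21 kg left
truck 3: place 11 kg, 7 kg left
truck 9: place 93 kg, 7 kg left
truck 10: place 48 kg, 52 kg left
truck 10: place 40 kg, 12 kg left
truck 11: place 38 kg, 62 kg left
truck 5: place 33 kg, 1 kg left
Final trucks: [70] [42,35] [82,11] [97] [66,33] [66] [69] [79] [93] [48,40] [38].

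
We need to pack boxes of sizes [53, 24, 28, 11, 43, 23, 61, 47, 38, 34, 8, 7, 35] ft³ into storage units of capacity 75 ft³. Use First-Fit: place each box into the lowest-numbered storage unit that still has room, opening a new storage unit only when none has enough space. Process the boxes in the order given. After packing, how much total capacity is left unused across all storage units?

53 ft³ → storage unit 1 (remaining 22 ft³)
24 ft³ → storage unit 2 (remaining 51 ft³)
28 ft³ → storage unit 2 (remaining 23 ft³)
11 ft³ → storage unit 1 (remaining 11 ft³)
43 ft³ → storage unit 3 (remaining 32 ft³)
23 ft³ → storage unit 2 (remaining 0 ft³)
61 ft³ → storage unit 4 (remaining 14 ft³)
47 ft³ → storage unit 5 (remaining 28 ft³)
38 ft³ → storage unit 6 (remaining 37 ft³)
34 ft³ → storage unit 6 (remaining 3 ft³)
8 ft³ → storage unit 1 (remaining 3 ft³)
7 ft³ → storage unit 3 (remaining 25 ft³)
35 ft³ → storage unit 7 (remaining 40 ft³)
7 storage units × 75 ft³ = 525 ft³; used 412 ft³; unused 113 ft³.

113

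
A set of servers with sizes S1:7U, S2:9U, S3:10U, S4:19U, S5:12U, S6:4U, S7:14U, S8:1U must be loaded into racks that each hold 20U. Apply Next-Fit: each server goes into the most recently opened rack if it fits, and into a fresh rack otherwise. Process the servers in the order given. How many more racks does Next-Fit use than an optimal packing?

Next-Fit: [7,9] [10] [19] [12,4] [14,1] → 5 racks.
Total size 76U; any packing needs at least ⌈76/20⌉ = 4 racks.
An optimal packing achieves that bound: [19,1] [14,4] [12,7] [10,9] → 4 racks.
Excess: 5 − 4 = 1.

1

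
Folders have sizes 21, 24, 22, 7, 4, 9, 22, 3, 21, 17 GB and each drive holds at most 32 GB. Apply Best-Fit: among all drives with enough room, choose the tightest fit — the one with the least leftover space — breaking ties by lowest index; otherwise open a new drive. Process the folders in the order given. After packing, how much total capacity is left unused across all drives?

drive 1: place 21 GB, 11 GB left
drive 2: place 24 GB, 8 GB left
drive 3: place 22 GB, 10 GB left
drive 2: place 7 GB, 1 GB left
drive 3: place 4 GB, 6 GB left
drive 1: place 9 GB, 2 GB left
drive 4: place 22 GB, 10 GB left
drive 3: place 3 GB, 3 GB left
drive 5: place 21 GB, 11 GB left
drive 6: place 17 GB, 15 GB left
6 drives × 32 GB = 192 GB; used 150 GB; unused 42 GB.

42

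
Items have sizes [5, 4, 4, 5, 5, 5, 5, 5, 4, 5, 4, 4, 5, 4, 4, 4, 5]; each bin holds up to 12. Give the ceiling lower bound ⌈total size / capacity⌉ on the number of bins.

Total size = 5 + 4 + 4 + 5 + 5 + 5 + 5 + 5 + 4 + 5 + 4 + 4 + 5 + 4 + 4 + 4 + 5 = 77.
⌈77 / 12⌉ = 7.

7 bins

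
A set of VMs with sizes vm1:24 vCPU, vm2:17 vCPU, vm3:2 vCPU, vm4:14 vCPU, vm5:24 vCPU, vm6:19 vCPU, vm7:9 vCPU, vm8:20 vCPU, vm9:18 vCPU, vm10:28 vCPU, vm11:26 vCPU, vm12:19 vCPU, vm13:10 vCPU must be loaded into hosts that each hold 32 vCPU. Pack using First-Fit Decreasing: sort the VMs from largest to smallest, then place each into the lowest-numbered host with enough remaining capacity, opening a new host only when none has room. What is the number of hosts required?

9 hosts

Sorted descending: 28, 26, 24, 24, 20, 19, 19, 18, 17, 14, 10, 9, 2.
Put 28 vCPU in host 1; 4 vCPU remain.
Put 26 vCPU in host 2; 6 vCPU remain.
Put 24 vCPU in host 3; 8 vCPU remain.
Put 24 vCPU in host 4; 8 vCPU remain.
Put 20 vCPU in host 5; 12 vCPU remain.
Put 19 vCPU in host 6; 13 vCPU remain.
Put 19 vCPU in host 7; 13 vCPU remain.
Put 18 vCPU in host 8; 14 vCPU remain.
Put 17 vCPU in host 9; 15 vCPU remain.
Put 14 vCPU in host 8; 0 vCPU remain.
Put 10 vCPU in host 5; 2 vCPU remain.
Put 9 vCPU in host 6; 4 vCPU remain.
Put 2 vCPU in host 1; 2 vCPU remain.
Final hosts: [28,2] [26] [24] [24] [20,10] [19,9] [19] [18,14] [17].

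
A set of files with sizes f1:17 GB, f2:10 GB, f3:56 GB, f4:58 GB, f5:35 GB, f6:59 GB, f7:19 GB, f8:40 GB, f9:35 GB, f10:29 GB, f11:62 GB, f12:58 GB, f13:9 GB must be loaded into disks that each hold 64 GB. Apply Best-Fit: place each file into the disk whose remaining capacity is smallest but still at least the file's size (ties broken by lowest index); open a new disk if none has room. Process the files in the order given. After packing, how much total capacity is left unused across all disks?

disk 1: place f1 (17 GB), 47 GB left
disk 1: place f2 (10 GB), 37 GB left
disk 2: place f3 (56 GB), 8 GB left
disk 3: place f4 (58 GB), 6 GB left
disk 1: place f5 (35 GB), 2 GB left
disk 4: place f6 (59 GB), 5 GB left
disk 5: place f7 (19 GB), 45 GB left
disk 5: place f8 (40 GB), 5 GB left
disk 6: place f9 (35 GB), 29 GB left
disk 6: place f10 (29 GB), 0 GB left
disk 7: place f11 (62 GB), 2 GB left
disk 8: place f12 (58 GB), 6 GB left
disk 9: place f13 (9 GB), 55 GB left
9 disks × 64 GB = 576 GB; used 487 GB; unused 89 GB.

89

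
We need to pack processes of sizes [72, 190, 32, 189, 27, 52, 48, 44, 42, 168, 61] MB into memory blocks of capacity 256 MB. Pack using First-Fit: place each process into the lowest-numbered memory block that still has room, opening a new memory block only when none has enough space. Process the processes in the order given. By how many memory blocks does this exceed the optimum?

0

First-Fit: [72,32,27,52,48] [190,44] [189,42] [168,61] → 4 memory blocks.
Total size 925 MB; any packing needs at least ⌈925/256⌉ = 4 memory blocks.
So 4 is already optimal.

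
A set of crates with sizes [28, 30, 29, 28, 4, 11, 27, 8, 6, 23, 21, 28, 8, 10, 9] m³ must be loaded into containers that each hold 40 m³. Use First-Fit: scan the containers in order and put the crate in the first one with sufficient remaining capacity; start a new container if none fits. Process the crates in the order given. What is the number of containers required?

8

28 m³ → container 1 (remaining 12 m³)
30 m³ → container 2 (remaining 10 m³)
29 m³ → container 3 (remaining 11 m³)
28 m³ → container 4 (remaining 12 m³)
4 m³ → container 1 (remaining 8 m³)
11 m³ → container 3 (remaining 0 m³)
27 m³ → container 5 (remaining 13 m³)
8 m³ → container 1 (remaining 0 m³)
6 m³ → container 2 (remaining 4 m³)
23 m³ → container 6 (remaining 17 m³)
21 m³ → container 7 (remaining 19 m³)
28 m³ → container 8 (remaining 12 m³)
8 m³ → container 4 (remaining 4 m³)
10 m³ → container 5 (remaining 3 m³)
9 m³ → container 6 (remaining 8 m³)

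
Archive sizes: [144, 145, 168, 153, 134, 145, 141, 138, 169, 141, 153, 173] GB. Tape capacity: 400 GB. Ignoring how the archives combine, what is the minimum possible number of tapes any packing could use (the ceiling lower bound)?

Total size = 144 + 145 + 168 + 153 + 134 + 145 + 141 + 138 + 169 + 141 + 153 + 173 = 1804 GB.
⌈1804 / 400⌉ = 5.

5 tapes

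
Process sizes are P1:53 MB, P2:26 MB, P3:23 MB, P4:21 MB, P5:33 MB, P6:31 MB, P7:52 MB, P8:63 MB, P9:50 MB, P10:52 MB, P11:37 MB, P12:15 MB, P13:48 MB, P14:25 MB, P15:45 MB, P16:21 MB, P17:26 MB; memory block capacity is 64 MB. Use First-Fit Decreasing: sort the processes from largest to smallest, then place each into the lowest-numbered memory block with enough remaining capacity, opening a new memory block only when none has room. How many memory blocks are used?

12

Sorted descending: 63, 53, 52, 52, 50, 48, 45, 37, 33, 31, 26, 26, 25, 23, 21, 21, 15.
63 MB → memory block 1 (remaining 1 MB)
53 MB → memory block 2 (remaining 11 MB)
52 MB → memory block 3 (remaining 12 MB)
52 MB → memory block 4 (remaining 12 MB)
50 MB → memory block 5 (remaining 14 MB)
48 MB → memory block 6 (remaining 16 MB)
45 MB → memory block 7 (remaining 19 MB)
37 MB → memory block 8 (remaining 27 MB)
33 MB → memory block 9 (remaining 31 MB)
31 MB → memory block 9 (remaining 0 MB)
26 MB → memory block 8 (remaining 1 MB)
26 MB → memory block 10 (remaining 38 MB)
25 MB → memory block 10 (remaining 13 MB)
23 MB → memory block 11 (remaining 41 MB)
21 MB → memory block 11 (remaining 20 MB)
21 MB → memory block 12 (remaining 43 MB)
15 MB → memory block 6 (remaining 1 MB)
Final memory blocks: [63] [53] [52] [52] [50] [48,15] [45] [37,26] [33,31] [26,25] [23,21] [21].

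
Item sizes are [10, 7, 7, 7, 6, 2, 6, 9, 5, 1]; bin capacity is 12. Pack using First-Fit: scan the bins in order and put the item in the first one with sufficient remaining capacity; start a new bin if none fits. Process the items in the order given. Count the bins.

bin 1: place 10, 2 left
bin 2: place 7, 5 left
bin 3: place 7, 5 left
bin 4: place 7, 5 left
bin 5: place 6, 6 left
bin 1: place 2, 0 left
bin 5: place 6, 0 left
bin 6: place 9, 3 left
bin 2: place 5, 0 left
bin 3: place 1, 4 left
Final bins: [10,2] [7,5] [7,1] [7] [6,6] [9].

6 bins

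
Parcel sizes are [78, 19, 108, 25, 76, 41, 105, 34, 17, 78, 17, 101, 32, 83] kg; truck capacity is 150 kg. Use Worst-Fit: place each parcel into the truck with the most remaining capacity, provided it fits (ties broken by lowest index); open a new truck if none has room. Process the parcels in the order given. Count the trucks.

truck 1: place 78 kg, 72 kg left
truck 1: place 19 kg, 53 kg left
truck 2: place 108 kg, 42 kg left
truck 1: place 25 kg, 28 kg left
truck 3: place 76 kg, 74 kg left
truck 3: place 41 kg, 33 kg left
truck 4: place 105 kg, 45 kg left
truck 4: place 34 kg, 11 kg left
truck 2: place 17 kg, 25 kg left
truck 5: place 78 kg, 72 kg left
truck 5: place 17 kg, 55 kg left
truck 6: place 101 kg, 49 kg left
truck 5: place 32 kg, 23 kg left
truck 7: place 83 kg, 67 kg left

7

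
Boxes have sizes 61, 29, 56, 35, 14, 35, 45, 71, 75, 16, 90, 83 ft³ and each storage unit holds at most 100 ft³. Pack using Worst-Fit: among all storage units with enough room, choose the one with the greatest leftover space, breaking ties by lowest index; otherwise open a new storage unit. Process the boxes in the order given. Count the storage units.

storage unit 1: place 61 ft³, 39 ft³ left
storage unit 1: place 29 ft³, 10 ft³ left
storage unit 2: place 56 ft³, 44 ft³ left
storage unit 2: place 35 ft³, 9 ft³ left
storage unit 3: place 14 ft³, 86 ft³ left
storage unit 3: place 35 ft³, 51 ft³ left
storage unit 3: place 45 ft³, 6 ft³ left
storage unit 4: place 71 ft³, 29 ft³ left
storage unit 5: place 75 ft³, 25 ft³ left
storage unit 4: place 16 ft³, 13 ft³ left
storage unit 6: place 90 ft³, 10 ft³ left
storage unit 7: place 83 ft³, 17 ft³ left
Final storage units: [61,29] [56,35] [14,35,45] [71,16] [75] [90] [83].

7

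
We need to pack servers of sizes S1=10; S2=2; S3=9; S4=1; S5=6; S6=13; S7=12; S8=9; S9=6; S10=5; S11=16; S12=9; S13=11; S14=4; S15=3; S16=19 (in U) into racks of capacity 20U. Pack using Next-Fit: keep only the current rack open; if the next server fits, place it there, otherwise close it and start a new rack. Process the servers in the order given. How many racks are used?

9 racks

Put S1 (10U) in rack 1; 10U remain.
Put S2 (2U) in rack 1; 8U remain.
Put S3 (9U) in rack 2; 11U remain.
Put S4 (1U) in rack 2; 10U remain.
Put S5 (6U) in rack 2; 4U remain.
Put S6 (13U) in rack 3; 7U remain.
Put S7 (12U) in rack 4; 8U remain.
Put S8 (9U) in rack 5; 11U remain.
Put S9 (6U) in rack 5; 5U remain.
Put S10 (5U) in rack 5; 0U remain.
Put S11 (16U) in rack 6; 4U remain.
Put S12 (9U) in rack 7; 11U remain.
Put S13 (11U) in rack 7; 0U remain.
Put S14 (4U) in rack 8; 16U remain.
Put S15 (3U) in rack 8; 13U remain.
Put S16 (19U) in rack 9; 1U remain.
Final racks: [10,2] [9,1,6] [13] [12] [9,6,5] [16] [9,11] [4,3] [19].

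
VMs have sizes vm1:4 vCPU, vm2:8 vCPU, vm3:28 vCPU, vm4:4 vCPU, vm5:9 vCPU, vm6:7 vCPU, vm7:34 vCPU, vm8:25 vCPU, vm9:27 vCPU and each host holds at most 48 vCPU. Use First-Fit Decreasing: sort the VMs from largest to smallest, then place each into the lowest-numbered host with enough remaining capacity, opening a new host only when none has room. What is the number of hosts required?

Sorted descending: 34, 28, 27, 25, 9, 8, 7, 4, 4.
34 vCPU → host 1 (remaining 14 vCPU)
28 vCPU → host 2 (remaining 20 vCPU)
27 vCPU → host 3 (remaining 21 vCPU)
25 vCPU → host 4 (remaining 23 vCPU)
9 vCPU → host 1 (remaining 5 vCPU)
8 vCPU → host 2 (remaining 12 vCPU)
7 vCPU → host 2 (remaining 5 vCPU)
4 vCPU → host 1 (remaining 1 vCPU)
4 vCPU → host 2 (remaining 1 vCPU)

4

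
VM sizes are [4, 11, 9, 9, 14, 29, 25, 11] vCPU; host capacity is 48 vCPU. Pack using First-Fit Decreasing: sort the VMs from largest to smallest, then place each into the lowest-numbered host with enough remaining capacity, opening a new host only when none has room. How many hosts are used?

3

Sorted descending: 29, 25, 14, 11, 11, 9, 9, 4.
host 1: place 29 vCPU, 19 vCPU left
host 2: place 25 vCPU, 23 vCPU left
host 1: place 14 vCPU, 5 vCPU left
host 2: place 11 vCPU, 12 vCPU left
host 2: place 11 vCPU, 1 vCPU left
host 3: place 9 vCPU, 39 vCPU left
host 3: place 9 vCPU, 30 vCPU left
host 1: place 4 vCPU, 1 vCPU left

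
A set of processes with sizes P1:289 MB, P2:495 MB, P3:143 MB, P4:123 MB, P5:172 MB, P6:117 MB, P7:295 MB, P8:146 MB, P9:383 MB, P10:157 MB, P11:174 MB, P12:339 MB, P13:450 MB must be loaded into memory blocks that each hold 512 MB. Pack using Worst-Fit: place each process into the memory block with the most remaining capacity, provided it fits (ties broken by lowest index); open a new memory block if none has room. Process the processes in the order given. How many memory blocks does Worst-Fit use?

8 memory blocks

Put P1 (289 MB) in memory block 1; 223 MB remain.
Put P2 (495 MB) in memory block 2; 17 MB remain.
Put P3 (143 MB) in memory block 1; 80 MB remain.
Put P4 (123 MB) in memory block 3; 389 MB remain.
Put P5 (172 MB) in memory block 3; 217 MB remain.
Put P6 (117 MB) in memory block 3; 100 MB remain.
Put P7 (295 MB) in memory block 4; 217 MB remain.
Put P8 (146 MB) in memory block 4; 71 MB remain.
Put P9 (383 MB) in memory block 5; 129 MB remain.
Put P10 (157 MB) in memory block 6; 355 MB remain.
Put P11 (174 MB) in memory block 6; 181 MB remain.
Put P12 (339 MB) in memory block 7; 173 MB remain.
Put P13 (450 MB) in memory block 8; 62 MB remain.
Final memory blocks: [289,143] [495] [123,172,117] [295,146] [383] [157,174] [339] [450].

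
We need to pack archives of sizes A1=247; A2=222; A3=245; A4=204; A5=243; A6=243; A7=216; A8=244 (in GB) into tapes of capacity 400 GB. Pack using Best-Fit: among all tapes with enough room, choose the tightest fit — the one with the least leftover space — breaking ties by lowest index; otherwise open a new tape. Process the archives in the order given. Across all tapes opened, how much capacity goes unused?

1336

Put A1 (247 GB) in tape 1; 153 GB remain.
Put A2 (222 GB) in tape 2; 178 GB remain.
Put A3 (245 GB) in tape 3; 155 GB remain.
Put A4 (204 GB) in tape 4; 196 GB remain.
Put A5 (243 GB) in tape 5; 157 GB remain.
Put A6 (243 GB) in tape 6; 157 GB remain.
Put A7 (216 GB) in tape 7; 184 GB remain.
Put A8 (244 GB) in tape 8; 156 GB remain.
8 tapes × 400 GB = 3200 GB; used 1864 GB; unused 1336 GB.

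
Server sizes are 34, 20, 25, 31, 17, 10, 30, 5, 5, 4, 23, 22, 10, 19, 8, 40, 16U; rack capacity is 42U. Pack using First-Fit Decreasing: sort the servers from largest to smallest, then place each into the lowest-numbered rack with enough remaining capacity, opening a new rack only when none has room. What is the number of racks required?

8

Sorted descending: 40, 34, 31, 30, 25, 23, 22, 20, 19, 17, 16, 10, 10, 8, 5, 5, 4.
Put 40U in rack 1; 2U remain.
Put 34U in rack 2; 8U remain.
Put 31U in rack 3; 11U remain.
Put 30U in rack 4; 12U remain.
Put 25U in rack 5; 17U remain.
Put 23U in rack 6; 19U remain.
Put 22U in rack 7; 20U remain.
Put 20U in rack 7; 0U remain.
Put 19U in rack 6; 0U remain.
Put 17U in rack 5; 0U remain.
Put 16U in rack 8; 26U remain.
Put 10U in rack 3; 1U remain.
Put 10U in rack 4; 2U remain.
Put 8U in rack 2; 0U remain.
Put 5U in rack 8; 21U remain.
Put 5U in rack 8; 16U remain.
Put 4U in rack 8; 12U remain.
Final racks: [40] [34,8] [31,10] [30,10] [25,17] [23,19] [22,20] [16,5,5,4].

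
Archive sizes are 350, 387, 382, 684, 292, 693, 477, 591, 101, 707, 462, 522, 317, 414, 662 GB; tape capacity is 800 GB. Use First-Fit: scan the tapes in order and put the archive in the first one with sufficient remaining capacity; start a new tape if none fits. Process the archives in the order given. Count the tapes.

11 tapes

Put 350 GB in tape 1; 450 GB remain.
Put 387 GB in tape 1; 63 GB remain.
Put 382 GB in tape 2; 418 GB remain.
Put 684 GB in tape 3; 116 GB remain.
Put 292 GB in tape 2; 126 GB remain.
Put 693 GB in tape 4; 107 GB remain.
Put 477 GB in tape 5; 323 GB remain.
Put 591 GB in tape 6; 209 GB remain.
Put 101 GB in tape 2; 25 GB remain.
Put 707 GB in tape 7; 93 GB remain.
Put 462 GB in tape 8; 338 GB remain.
Put 522 GB in tape 9; 278 GB remain.
Put 317 GB in tape 5; 6 GB remain.
Put 414 GB in tape 10; 386 GB remain.
Put 662 GB in tape 11; 138 GB remain.
Final tapes: [350,387] [382,292,101] [684] [693] [477,317] [591] [707] [462] [522] [414] [662].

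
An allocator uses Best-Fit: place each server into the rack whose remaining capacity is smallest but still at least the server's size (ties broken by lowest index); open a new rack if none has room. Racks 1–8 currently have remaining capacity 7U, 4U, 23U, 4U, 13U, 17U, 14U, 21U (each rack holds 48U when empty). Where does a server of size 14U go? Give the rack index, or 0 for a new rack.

Racks with room: rack 3 (23U), rack 6 (17U), rack 7 (14U), rack 8 (21U).
Tightest fit is rack 7 with 14U free.

7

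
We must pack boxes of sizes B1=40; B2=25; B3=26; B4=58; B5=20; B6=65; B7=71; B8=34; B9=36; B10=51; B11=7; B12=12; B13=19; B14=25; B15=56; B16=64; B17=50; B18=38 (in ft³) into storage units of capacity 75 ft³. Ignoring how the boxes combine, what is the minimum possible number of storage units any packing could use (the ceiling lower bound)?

10

Total size = 40 + 25 + 26 + 58 + 20 + 65 + 71 + 34 + 36 + 51 + 7 + 12 + 19 + 25 + 56 + 64 + 50 + 38 = 697 ft³.
⌈697 / 75⌉ = 10.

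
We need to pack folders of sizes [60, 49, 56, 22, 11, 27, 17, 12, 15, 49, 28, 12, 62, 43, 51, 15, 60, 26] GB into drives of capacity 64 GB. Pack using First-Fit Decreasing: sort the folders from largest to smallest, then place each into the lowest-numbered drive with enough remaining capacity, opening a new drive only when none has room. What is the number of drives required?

11

Sorted descending: 62, 60, 60, 56, 51, 49, 49, 43, 28, 27, 26, 22, 17, 15, 15, 12, 12, 11.
62 GB → drive 1 (remaining 2 GB)
60 GB → drive 2 (remaining 4 GB)
60 GB → drive 3 (remaining 4 GB)
56 GB → drive 4 (remaining 8 GB)
51 GB → drive 5 (remaining 13 GB)
49 GB → drive 6 (remaining 15 GB)
49 GB → drive 7 (remaining 15 GB)
43 GB → drive 8 (remaining 21 GB)
28 GB → drive 9 (remaining 36 GB)
27 GB → drive 9 (remaining 9 GB)
26 GB → drive 10 (remaining 38 GB)
22 GB → drive 10 (remaining 16 GB)
17 GB → drive 8 (remaining 4 GB)
15 GB → drive 6 (remaining 0 GB)
15 GB → drive 7 (remaining 0 GB)
12 GB → drive 5 (remaining 1 GB)
12 GB → drive 10 (remaining 4 GB)
11 GB → drive 11 (remaining 53 GB)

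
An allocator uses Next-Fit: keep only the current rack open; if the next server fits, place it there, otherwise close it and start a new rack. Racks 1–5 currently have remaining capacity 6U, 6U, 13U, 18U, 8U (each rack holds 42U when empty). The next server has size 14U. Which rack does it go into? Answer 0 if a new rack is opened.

0

Next-Fit only looks at rack 5, which has 8U free.
14U does not fit, so a new rack is opened.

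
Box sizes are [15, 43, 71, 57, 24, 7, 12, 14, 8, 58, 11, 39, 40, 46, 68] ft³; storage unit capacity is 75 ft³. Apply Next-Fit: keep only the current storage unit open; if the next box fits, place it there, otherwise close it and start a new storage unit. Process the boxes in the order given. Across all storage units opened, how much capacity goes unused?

162

Put 15 ft³ in storage unit 1; 60 ft³ remain.
Put 43 ft³ in storage unit 1; 17 ft³ remain.
Put 71 ft³ in storage unit 2; 4 ft³ remain.
Put 57 ft³ in storage unit 3; 18 ft³ remain.
Put 24 ft³ in storage unit 4; 51 ft³ remain.
Put 7 ft³ in storage unit 4; 44 ft³ remain.
Put 12 ft³ in storage unit 4; 32 ft³ remain.
Put 14 ft³ in storage unit 4; 18 ft³ remain.
Put 8 ft³ in storage unit 4; 10 ft³ remain.
Put 58 ft³ in storage unit 5; 17 ft³ remain.
Put 11 ft³ in storage unit 5; 6 ft³ remain.
Put 39 ft³ in storage unit 6; 36 ft³ remain.
Put 40 ft³ in storage unit 7; 35 ft³ remain.
Put 46 ft³ in storage unit 8; 29 ft³ remain.
Put 68 ft³ in storage unit 9; 7 ft³ remain.
9 storage units × 75 ft³ = 675 ft³; used 513 ft³; unused 162 ft³.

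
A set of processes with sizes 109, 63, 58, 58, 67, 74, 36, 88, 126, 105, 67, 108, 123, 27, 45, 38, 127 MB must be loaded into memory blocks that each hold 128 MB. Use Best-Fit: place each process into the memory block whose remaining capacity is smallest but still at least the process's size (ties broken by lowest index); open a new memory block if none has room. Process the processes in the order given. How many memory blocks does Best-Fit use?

12

memory block 1: place 109 MB, 19 MB left
memory block 2: place 63 MB, 65 MB left
memory block 2: place 58 MB, 7 MB left
memory block 3: place 58 MB, 70 MB left
memory block 3: place 67 MB, 3 MB left
memory block 4: place 74 MB, 54 MB left
memory block 4: place 36 MB, 18 MB left
memory block 5: place 88 MB, 40 MB left
memory block 6: place 126 MB, 2 MB left
memory block 7: place 105 MB, 23 MB left
memory block 8: place 67 MB, 61 MB left
memory block 9: place 108 MB, 20 MB left
memory block 10: place 123 MB, 5 MB left
memory block 5: place 27 MB, 13 MB left
memory block 8: place 45 MB, 16 MB left
memory block 11: place 38 MB, 90 MB left
memory block 12: place 127 MB, 1 MB left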